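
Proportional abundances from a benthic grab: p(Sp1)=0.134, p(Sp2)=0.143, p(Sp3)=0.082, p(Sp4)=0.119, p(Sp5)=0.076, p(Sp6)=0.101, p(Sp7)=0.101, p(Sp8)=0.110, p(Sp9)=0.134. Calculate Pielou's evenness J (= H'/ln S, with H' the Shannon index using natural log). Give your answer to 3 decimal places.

H' = −Σ pᵢ ln pᵢ = −((-0.26933) + (-0.27812) + (-0.20508) + (-0.25331) + (-0.19585) + (-0.23156) + (-0.23156) + (-0.24280) + (-0.26933)) = 2.17694 (working shown to 5 dp, full precision carried).
With S = 9 species, ln S = 2.19722, so J = 2.17694/2.19722 = 0.99077, i.e. 0.991 to 3 decimal places.

0.991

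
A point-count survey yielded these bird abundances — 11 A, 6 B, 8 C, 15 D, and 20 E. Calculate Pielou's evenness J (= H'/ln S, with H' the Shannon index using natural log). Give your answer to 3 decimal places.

Total N = 11+6+8+15+20 = 60, so the proportions are 0.18333, 0.1, 0.13333, 0.25, 0.33333 (working shown to 5 dp, full precision carried).
H' = −Σ pᵢ ln pᵢ = −((-0.31102) + (-0.23026) + (-0.26865) + (-0.34657) + (-0.36620)) = 1.52271.
With S = 5 species, ln S = 1.60944, so J = 1.52271/1.60944 = 0.94611, i.e. 0.946 to 3 decimal places.

0.946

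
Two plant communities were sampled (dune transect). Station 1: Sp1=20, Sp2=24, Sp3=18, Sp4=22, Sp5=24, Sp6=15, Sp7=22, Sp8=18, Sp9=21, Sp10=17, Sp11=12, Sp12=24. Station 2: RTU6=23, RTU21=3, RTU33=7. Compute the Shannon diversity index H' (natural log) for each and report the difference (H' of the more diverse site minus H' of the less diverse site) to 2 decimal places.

1.67

Station 1: N=237, proportions 0.084388, 0.101266, 0.075949, 0.092827, 0.101266, 0.063291, 0.092827, 0.075949, 0.088608, 0.07173, 0.050633, 0.101266, giving H' = 2.466655 (working shown to 6 dp, full precision carried).
Station 2: N=33, proportions 0.69697, 0.090909, 0.212121, giving H' = 0.798520.
Difference = |2.466655 − 0.798520| = 1.668135, i.e. 1.67 to 2 decimal places.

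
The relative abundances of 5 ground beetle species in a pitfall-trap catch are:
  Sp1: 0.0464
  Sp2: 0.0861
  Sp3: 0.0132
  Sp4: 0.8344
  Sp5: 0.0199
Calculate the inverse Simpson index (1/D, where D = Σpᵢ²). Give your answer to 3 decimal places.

D = 0.0464² + 0.0861² + 0.0132² + 0.8344² + 0.0199² = 0.002153 + 0.007413 + 0.000174 + 0.696223 + 0.000396 = 0.706360 (working shown to 6 dp, full precision carried).
So 1/D = 1.41571, i.e. 1.416 to 3 decimal places.

1.416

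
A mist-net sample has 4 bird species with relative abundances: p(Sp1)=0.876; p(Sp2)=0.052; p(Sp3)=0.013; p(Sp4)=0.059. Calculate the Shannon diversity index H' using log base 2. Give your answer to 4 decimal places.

0.7115

Each pᵢ log₂ pᵢ term (working shown to 6 dp, full precision carried): 0.876×(-0.190997)=-0.167314, 0.052×(-4.265345)=-0.221798, 0.013×(-6.265345)=-0.081449, 0.059×(-4.083141)=-0.240905.
Sum = -0.711466, so H' = 0.7115.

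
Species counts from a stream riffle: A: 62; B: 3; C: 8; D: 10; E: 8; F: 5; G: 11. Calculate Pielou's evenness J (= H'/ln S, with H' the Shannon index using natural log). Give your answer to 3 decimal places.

Total N = 62+3+8+10+8+5+11 = 107, so the proportions are 0.57944, 0.02804, 0.07477, 0.09346, 0.07477, 0.04673, 0.1028 (working shown to 5 dp, full precision carried).
H' = −Σ pᵢ ln pᵢ = −((-0.31620) + (-0.10021) + (-0.19390) + (-0.22152) + (-0.19390) + (-0.14315) + (-0.23387)) = 1.40274.
With S = 7 species, ln S = 1.94591, so J = 1.40274/1.94591 = 0.72087, i.e. 0.721 to 3 decimal places.

0.721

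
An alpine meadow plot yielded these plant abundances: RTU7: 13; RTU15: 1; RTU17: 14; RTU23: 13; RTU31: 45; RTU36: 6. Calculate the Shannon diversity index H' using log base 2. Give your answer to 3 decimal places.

2.044

Total N = 13+1+14+13+45+6 = 92, so the proportions are 0.1413, 0.01087, 0.15217, 0.1413, 0.48913, 0.06522 (working shown to 5 dp, full precision carried).
Each pᵢ log₂ pᵢ term: 0.1413×(-2.82312)=-0.39892, 0.01087×(-6.52356)=-0.07091, 0.15217×(-2.71621)=-0.41334, 0.1413×(-2.82312)=-0.39892, 0.48913×(-1.03171)=-0.50464, 0.06522×(-3.93860)=-0.25687.
Sum = -2.04359, so H' = 2.044.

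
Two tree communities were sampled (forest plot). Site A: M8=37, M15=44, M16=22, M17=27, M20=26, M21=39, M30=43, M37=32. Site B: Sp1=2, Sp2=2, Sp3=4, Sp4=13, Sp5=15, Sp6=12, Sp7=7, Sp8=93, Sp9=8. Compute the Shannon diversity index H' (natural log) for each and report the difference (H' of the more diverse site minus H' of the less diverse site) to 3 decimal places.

Site A: N=270, proportions 0.13704, 0.16296, 0.08148, 0.1, 0.0963, 0.14444, 0.15926, 0.11852, giving H' = 2.05278 (working shown to 5 dp, full precision carried).
Site B: N=156, proportions 0.01282, 0.01282, 0.02564, 0.08333, 0.09615, 0.07692, 0.04487, 0.59615, 0.05128, giving H' = 1.43517.
Difference = |2.05278 − 1.43517| = 0.61761, i.e. 0.618 to 3 decimal places.

0.618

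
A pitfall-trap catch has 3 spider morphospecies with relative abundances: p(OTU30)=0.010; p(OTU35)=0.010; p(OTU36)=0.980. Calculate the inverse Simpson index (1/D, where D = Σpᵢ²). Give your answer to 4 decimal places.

1.0410

D = 0.01² + 0.01² + 0.98² = 0.0001000 + 0.0001000 + 0.9604000 = 0.9606000 (working shown to 7 dp, full precision carried).
So 1/D = 1.041016, i.e. 1.0410 to 4 decimal places.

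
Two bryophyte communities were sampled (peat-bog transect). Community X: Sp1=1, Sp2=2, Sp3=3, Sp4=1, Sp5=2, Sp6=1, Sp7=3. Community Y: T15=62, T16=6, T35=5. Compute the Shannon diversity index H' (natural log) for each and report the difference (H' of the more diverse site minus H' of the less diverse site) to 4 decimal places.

Community X: N=13, proportions 0.076923077, 0.153846154, 0.230769231, 0.076923077, 0.153846154, 0.076923077, 0.230769231, giving H' = 1.844621476 (working shown to 9 dp, full precision carried).
Community Y: N=73, proportions 0.849315068, 0.082191781, 0.068493151, giving H' = 0.527718643.
Difference = |1.844621476 − 0.527718643| = 1.316902833, i.e. 1.3169 to 4 decimal places.

1.3169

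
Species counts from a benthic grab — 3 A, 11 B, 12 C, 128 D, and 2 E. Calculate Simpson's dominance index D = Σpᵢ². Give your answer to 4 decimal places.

0.6847

Total N = 3+11+12+128+2 = 156, so the proportions are 0.019231, 0.070513, 0.076923, 0.820513, 0.012821 (working shown to 6 dp, full precision carried).
D = 0.019231² + 0.070513² + 0.076923² + 0.820513² + 0.012821² = 0.000370 + 0.004972 + 0.005917 + 0.673241 + 0.000164 = 0.684665.
To 4 decimal places, D = 0.6847.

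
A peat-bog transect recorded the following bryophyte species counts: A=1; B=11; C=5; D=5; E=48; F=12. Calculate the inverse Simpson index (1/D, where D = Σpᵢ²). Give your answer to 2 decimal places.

Total N = 1+11+5+5+48+12 = 82, so the proportions are 0.0122, 0.13415, 0.06098, 0.06098, 0.58537, 0.14634 (working shown to 5 dp, full precision carried).
D = 0.0122² + 0.13415² + 0.06098² + 0.06098² + 0.58537² + 0.14634² = 0.00015 + 0.01800 + 0.00372 + 0.00372 + 0.34265 + 0.02142 = 0.38965.
So 1/D = 2.5664, i.e. 2.57 to 2 decimal places.

2.57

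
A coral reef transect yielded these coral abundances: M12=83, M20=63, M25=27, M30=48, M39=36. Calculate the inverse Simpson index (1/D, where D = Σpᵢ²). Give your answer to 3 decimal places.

4.349

Total N = 83+63+27+48+36 = 257, so the proportions are 0.3229572, 0.2451362, 0.1050584, 0.1867704, 0.1400778 (working shown to 7 dp, full precision carried).
D = 0.3229572² + 0.2451362² + 0.1050584² + 0.1867704² + 0.1400778² = 0.1043014 + 0.0600918 + 0.0110373 + 0.0348832 + 0.0196218 = 0.2299354.
So 1/D = 4.34905, i.e. 4.349 to 3 decimal places.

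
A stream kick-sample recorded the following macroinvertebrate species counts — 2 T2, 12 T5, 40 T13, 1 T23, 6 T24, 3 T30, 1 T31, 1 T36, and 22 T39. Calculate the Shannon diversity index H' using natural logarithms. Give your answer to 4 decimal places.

1.5136

Total N = 2+12+40+1+6+3+1+1+22 = 88, so the proportions are 0.022727, 0.136364, 0.454545, 0.011364, 0.068182, 0.034091, 0.011364, 0.011364, 0.25 (working shown to 6 dp, full precision carried).
Each pᵢ ln pᵢ term: 0.022727×(-3.784190)=-0.086004, 0.136364×(-1.992430)=-0.271695, 0.454545×(-0.788457)=-0.358390, 0.011364×(-4.477337)=-0.050879, 0.068182×(-2.685577)=-0.183108, 0.034091×(-3.378725)=-0.115184, 0.011364×(-4.477337)=-0.050879, 0.011364×(-4.477337)=-0.050879, 0.25×(-1.386294)=-0.346574.
Sum = -1.513590, so H' = 1.5136.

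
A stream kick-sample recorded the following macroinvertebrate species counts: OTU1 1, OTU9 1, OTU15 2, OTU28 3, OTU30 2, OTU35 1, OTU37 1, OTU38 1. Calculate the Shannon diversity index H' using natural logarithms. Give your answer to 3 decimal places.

Total N = 1+1+2+3+2+1+1+1 = 12, so the proportions are 0.08333, 0.08333, 0.16667, 0.25, 0.16667, 0.08333, 0.08333, 0.08333 (working shown to 5 dp, full precision carried).
Each pᵢ ln pᵢ term: 0.08333×(-2.48491)=-0.20708, 0.08333×(-2.48491)=-0.20708, 0.16667×(-1.79176)=-0.29863, 0.25×(-1.38629)=-0.34657, 0.16667×(-1.79176)=-0.29863, 0.08333×(-2.48491)=-0.20708, 0.08333×(-2.48491)=-0.20708, 0.08333×(-2.48491)=-0.20708.
Sum = -1.97920, so H' = 1.979.

1.979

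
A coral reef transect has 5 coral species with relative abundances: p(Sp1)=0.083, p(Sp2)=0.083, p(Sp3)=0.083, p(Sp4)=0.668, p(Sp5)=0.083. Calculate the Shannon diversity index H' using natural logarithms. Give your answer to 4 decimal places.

Each pᵢ ln pᵢ term (working shown to 6 dp, full precision carried): 0.083×(-2.488915)=-0.206580, 0.083×(-2.488915)=-0.206580, 0.083×(-2.488915)=-0.206580, 0.668×(-0.403467)=-0.269516, 0.083×(-2.488915)=-0.206580.
Sum = -1.095836, so H' = 1.0958.

1.0958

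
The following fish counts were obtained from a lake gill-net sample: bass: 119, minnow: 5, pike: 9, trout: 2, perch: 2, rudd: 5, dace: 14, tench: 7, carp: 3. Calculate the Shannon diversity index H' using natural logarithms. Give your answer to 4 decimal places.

1.1287

Total N = 119+5+9+2+2+5+14+7+3 = 166, so the proportions are 0.716867, 0.03012, 0.054217, 0.012048, 0.012048, 0.03012, 0.084337, 0.042169, 0.018072 (working shown to 6 dp, full precision carried).
Each pᵢ ln pᵢ term: 0.716867×(-0.332864)=-0.238620, 0.03012×(-3.502550)=-0.105498, 0.054217×(-2.914763)=-0.158029, 0.012048×(-4.418841)=-0.053239, 0.012048×(-4.418841)=-0.053239, 0.03012×(-3.502550)=-0.105498, 0.084337×(-2.472930)=-0.208560, 0.042169×(-3.166078)=-0.133509, 0.018072×(-4.013375)=-0.072531.
Sum = -1.128725, so H' = 1.1287.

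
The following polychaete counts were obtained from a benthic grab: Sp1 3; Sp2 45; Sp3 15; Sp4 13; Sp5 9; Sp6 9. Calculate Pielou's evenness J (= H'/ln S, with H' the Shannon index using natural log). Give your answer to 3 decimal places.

0.825

Total N = 3+45+15+13+9+9 = 94, so the proportions are 0.03191, 0.47872, 0.15957, 0.1383, 0.09574, 0.09574 (working shown to 5 dp, full precision carried).
H' = −Σ pᵢ ln pᵢ = −((-0.10994) + (-0.35264) + (-0.29286) + (-0.27360) + (-0.22462) + (-0.22462)) = 1.47829.
With S = 6 species, ln S = 1.79176, so J = 1.47829/1.79176 = 0.82505, i.e. 0.825 to 3 decimal places.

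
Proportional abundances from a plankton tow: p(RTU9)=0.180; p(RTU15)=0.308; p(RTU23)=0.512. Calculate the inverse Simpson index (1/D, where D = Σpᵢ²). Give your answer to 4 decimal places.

2.5680

D = 0.18² + 0.308² + 0.512² = 0.0324000 + 0.0948640 + 0.2621440 = 0.3894080 (working shown to 7 dp, full precision carried).
So 1/D = 2.568001, i.e. 2.5680 to 4 decimal places.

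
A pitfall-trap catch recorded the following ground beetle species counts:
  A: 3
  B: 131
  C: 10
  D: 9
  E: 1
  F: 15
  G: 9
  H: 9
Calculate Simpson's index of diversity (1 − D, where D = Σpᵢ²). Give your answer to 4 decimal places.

0.4927

Total N = 3+131+10+9+1+15+9+9 = 187, so the proportions are 0.016043, 0.700535, 0.053476, 0.048128, 0.005348, 0.080214, 0.048128, 0.048128 (working shown to 6 dp, full precision carried).
D = 0.016043² + 0.700535² + 0.053476² + 0.048128² + 0.005348² + 0.080214² + 0.048128² + 0.048128² = 0.000257 + 0.490749 + 0.002860 + 0.002316 + 0.000029 + 0.006434 + 0.002316 + 0.002316 = 0.507278.
So 1 − D = 0.492722, i.e. 0.4927 to 4 decimal places.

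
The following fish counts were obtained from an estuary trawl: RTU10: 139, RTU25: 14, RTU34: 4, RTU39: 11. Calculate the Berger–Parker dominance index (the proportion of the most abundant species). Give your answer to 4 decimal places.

0.8274

Total N = 139+14+4+11 = 168, so the proportions are 0.827381, 0.083333, 0.02381, 0.065476 (working shown to 6 dp, full precision carried).
The largest proportion is 0.827381, i.e. d = 0.8274 to 4 decimal places.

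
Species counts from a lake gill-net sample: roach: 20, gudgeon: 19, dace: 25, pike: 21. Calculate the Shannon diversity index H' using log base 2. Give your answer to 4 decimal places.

Total N = 20+19+25+21 = 85, so the proportions are 0.235294, 0.223529, 0.294118, 0.247059 (working shown to 6 dp, full precision carried).
Each pᵢ log₂ pᵢ term: 0.235294×(-2.087463)=-0.491168, 0.223529×(-2.161463)=-0.483151, 0.294118×(-1.765535)=-0.519275, 0.247059×(-2.017074)=-0.498336.
Sum = -1.991929, so H' = 1.9919.

1.9919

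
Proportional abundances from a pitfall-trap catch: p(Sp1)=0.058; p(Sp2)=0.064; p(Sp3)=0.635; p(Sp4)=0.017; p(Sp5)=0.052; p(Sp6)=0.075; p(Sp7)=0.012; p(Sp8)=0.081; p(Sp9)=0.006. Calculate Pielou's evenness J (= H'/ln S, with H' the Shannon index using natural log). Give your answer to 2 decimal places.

H' = −Σ pᵢ ln pᵢ = −((-0.1651) + (-0.1759) + (-0.2884) + (-0.0693) + (-0.1537) + (-0.1943) + (-0.0531) + (-0.2036) + (-0.0307)) = 1.3341 (working shown to 4 dp, full precision carried).
With S = 9 species, ln S = 2.1972, so J = 1.3341/2.1972 = 0.6072, i.e. 0.61 to 2 decimal places.

0.61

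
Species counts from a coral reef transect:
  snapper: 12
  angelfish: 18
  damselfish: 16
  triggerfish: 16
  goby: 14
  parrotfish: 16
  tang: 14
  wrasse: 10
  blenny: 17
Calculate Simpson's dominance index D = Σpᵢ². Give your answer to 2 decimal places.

0.11

Total N = 12+18+16+16+14+16+14+10+17 = 133, so the proportions are 0.0902, 0.1353, 0.1203, 0.1203, 0.1053, 0.1203, 0.1053, 0.0752, 0.1278 (working shown to 4 dp, full precision carried).
D = 0.0902² + 0.1353² + 0.1203² + 0.1203² + 0.1053² + 0.1203² + 0.1053² + 0.0752² + 0.1278² = 0.0081 + 0.0183 + 0.0145 + 0.0145 + 0.0111 + 0.0145 + 0.0111 + 0.0057 + 0.0163 = 0.1140.
To 2 decimal places, D = 0.11.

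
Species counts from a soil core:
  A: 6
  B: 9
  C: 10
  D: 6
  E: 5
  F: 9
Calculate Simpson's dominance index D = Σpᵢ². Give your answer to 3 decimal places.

0.177

Total N = 6+9+10+6+5+9 = 45, so the proportions are 0.13333, 0.2, 0.22222, 0.13333, 0.11111, 0.2 (working shown to 5 dp, full precision carried).
D = 0.13333² + 0.2² + 0.22222² + 0.13333² + 0.11111² + 0.2² = 0.01778 + 0.04000 + 0.04938 + 0.01778 + 0.01235 + 0.04000 = 0.17728.
To 3 decimal places, D = 0.177.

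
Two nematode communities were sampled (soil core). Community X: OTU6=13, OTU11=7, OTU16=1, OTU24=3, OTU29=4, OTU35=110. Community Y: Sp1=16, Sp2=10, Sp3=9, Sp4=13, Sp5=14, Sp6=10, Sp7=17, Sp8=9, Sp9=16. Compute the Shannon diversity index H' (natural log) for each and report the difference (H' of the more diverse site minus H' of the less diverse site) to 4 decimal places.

1.3919

Community X: N=138, proportions 0.0942029, 0.0507246, 0.0072464, 0.0217391, 0.0289855, 0.7971014, giving H' = 0.7760974 (working shown to 7 dp, full precision carried).
Community Y: N=114, proportions 0.1403509, 0.0877193, 0.0789474, 0.1140351, 0.122807, 0.0877193, 0.1491228, 0.0789474, 0.1403509, giving H' = 2.1679497.
Difference = |0.7760974 − 2.1679497| = 1.3918523, i.e. 1.3919 to 4 decimal places.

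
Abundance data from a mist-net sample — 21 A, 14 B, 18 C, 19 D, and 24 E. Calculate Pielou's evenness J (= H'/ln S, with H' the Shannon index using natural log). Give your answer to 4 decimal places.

Total N = 21+14+18+19+24 = 96, so the proportions are 0.21875, 0.145833, 0.1875, 0.197917, 0.25 (working shown to 6 dp, full precision carried).
H' = −Σ pᵢ ln pᵢ = −((-0.332462) + (-0.280772) + (-0.313871) + (-0.320607) + (-0.346574)) = 1.594285.
With S = 5 species, ln S = 1.609438, so J = 1.594285/1.609438 = 0.990585, i.e. 0.9906 to 4 decimal places.

0.9906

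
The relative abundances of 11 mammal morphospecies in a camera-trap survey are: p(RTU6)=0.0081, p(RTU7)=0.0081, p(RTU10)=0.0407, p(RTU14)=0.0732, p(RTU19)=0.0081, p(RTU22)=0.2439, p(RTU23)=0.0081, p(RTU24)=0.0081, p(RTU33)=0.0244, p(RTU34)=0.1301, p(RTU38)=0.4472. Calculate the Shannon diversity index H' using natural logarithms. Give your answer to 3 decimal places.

Each pᵢ ln pᵢ term (working shown to 5 dp, full precision carried): 0.0081×(-4.81589)=-0.03901, 0.0081×(-4.81589)=-0.03901, 0.0407×(-3.20153)=-0.13030, 0.0732×(-2.61456)=-0.19139, 0.0081×(-4.81589)=-0.03901, 0.2439×(-1.41100)=-0.34414, 0.0081×(-4.81589)=-0.03901, 0.0081×(-4.81589)=-0.03901, 0.0244×(-3.71317)=-0.09060, 0.1301×(-2.03945)=-0.26533, 0.4472×(-0.80475)=-0.35988.
Sum = -1.57669, so H' = 1.577.

1.577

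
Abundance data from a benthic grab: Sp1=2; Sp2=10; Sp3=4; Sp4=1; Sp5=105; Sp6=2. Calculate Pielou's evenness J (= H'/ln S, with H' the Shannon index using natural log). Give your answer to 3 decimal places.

Total N = 2+10+4+1+105+2 = 124, so the proportions are 0.01613, 0.08065, 0.03226, 0.00806, 0.84677, 0.01613 (working shown to 5 dp, full precision carried).
H' = −Σ pᵢ ln pᵢ = −((-0.06657) + (-0.20304) + (-0.11077) + (-0.03887) + (-0.14084) + (-0.06657)) = 0.62666.
With S = 6 species, ln S = 1.79176, so J = 0.62666/1.79176 = 0.34974, i.e. 0.350 to 3 decimal places.

0.350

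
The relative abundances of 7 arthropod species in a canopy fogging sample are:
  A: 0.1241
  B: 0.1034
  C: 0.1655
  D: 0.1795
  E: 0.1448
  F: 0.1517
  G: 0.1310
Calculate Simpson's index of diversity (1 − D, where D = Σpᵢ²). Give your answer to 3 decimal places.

D = 0.1241² + 0.1034² + 0.1655² + 0.1795² + 0.1448² + 0.1517² + 0.131² = 0.01540 + 0.01069 + 0.02739 + 0.03222 + 0.02097 + 0.02301 + 0.01716 = 0.14684 (working shown to 5 dp, full precision carried).
So 1 − D = 0.85316, i.e. 0.853 to 3 decimal places.

0.853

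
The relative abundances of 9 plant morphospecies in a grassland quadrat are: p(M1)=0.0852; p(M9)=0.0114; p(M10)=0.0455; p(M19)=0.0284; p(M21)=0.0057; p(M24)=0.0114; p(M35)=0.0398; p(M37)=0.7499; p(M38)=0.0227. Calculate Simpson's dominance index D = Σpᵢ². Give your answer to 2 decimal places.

0.57

D = 0.0852² + 0.0114² + 0.0455² + 0.0284² + 0.0057² + 0.0114² + 0.0398² + 0.7499² + 0.0227² = 0.0073 + 0.0001 + 0.0021 + 0.0008 + 0.0000 + 0.0001 + 0.0016 + 0.5624 + 0.0005 = 0.5749 (working shown to 4 dp, full precision carried).
To 2 decimal places, D = 0.57.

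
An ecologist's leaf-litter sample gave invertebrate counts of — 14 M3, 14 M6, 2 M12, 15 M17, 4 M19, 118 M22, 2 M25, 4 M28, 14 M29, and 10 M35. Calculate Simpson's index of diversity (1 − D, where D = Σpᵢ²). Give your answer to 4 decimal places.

0.6167

Total N = 14+14+2+15+4+118+2+4+14+10 = 197, so the proportions are 0.071066, 0.071066, 0.010152, 0.076142, 0.020305, 0.598985, 0.010152, 0.020305, 0.071066, 0.050761 (working shown to 6 dp, full precision carried).
D = 0.071066² + 0.071066² + 0.010152² + 0.076142² + 0.020305² + 0.598985² + 0.010152² + 0.020305² + 0.071066² + 0.050761² = 0.005050 + 0.005050 + 0.000103 + 0.005798 + 0.000412 + 0.358783 + 0.000103 + 0.000412 + 0.005050 + 0.002577 = 0.383339.
So 1 − D = 0.616661, i.e. 0.6167 to 4 decimal places.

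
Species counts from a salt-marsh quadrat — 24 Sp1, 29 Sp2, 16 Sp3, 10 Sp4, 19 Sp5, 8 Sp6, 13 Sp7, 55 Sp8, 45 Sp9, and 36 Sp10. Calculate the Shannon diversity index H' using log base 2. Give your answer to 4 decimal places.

Total N = 24+29+16+10+19+8+13+55+45+36 = 255, so the proportions are 0.094118, 0.113725, 0.062745, 0.039216, 0.07451, 0.031373, 0.05098, 0.215686, 0.176471, 0.141176 (working shown to 6 dp, full precision carried).
Each pᵢ log₂ pᵢ term: 0.094118×(-3.409391)=-0.320884, 0.113725×(-3.136372)=-0.356685, 0.062745×(-3.994353)=-0.250626, 0.039216×(-4.672425)=-0.183232, 0.07451×(-3.746426)=-0.279145, 0.031373×(-4.994353)=-0.156686, 0.05098×(-4.293914)=-0.218905, 0.215686×(-2.212994)=-0.477312, 0.176471×(-2.502500)=-0.441618, 0.141176×(-2.824428)=-0.398743.
Sum = -3.083837, so H' = 3.0838.

3.0838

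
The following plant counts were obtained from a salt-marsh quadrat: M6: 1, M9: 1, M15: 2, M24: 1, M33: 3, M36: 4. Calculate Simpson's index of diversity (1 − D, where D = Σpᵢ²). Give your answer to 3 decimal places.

0.778

Total N = 1+1+2+1+3+4 = 12, so the proportions are 0.08333, 0.08333, 0.16667, 0.08333, 0.25, 0.33333 (working shown to 5 dp, full precision carried).
D = 0.08333² + 0.08333² + 0.16667² + 0.08333² + 0.25² + 0.33333² = 0.00694 + 0.00694 + 0.02778 + 0.00694 + 0.06250 + 0.11111 = 0.22222.
So 1 − D = 0.77778, i.e. 0.778 to 3 decimal places.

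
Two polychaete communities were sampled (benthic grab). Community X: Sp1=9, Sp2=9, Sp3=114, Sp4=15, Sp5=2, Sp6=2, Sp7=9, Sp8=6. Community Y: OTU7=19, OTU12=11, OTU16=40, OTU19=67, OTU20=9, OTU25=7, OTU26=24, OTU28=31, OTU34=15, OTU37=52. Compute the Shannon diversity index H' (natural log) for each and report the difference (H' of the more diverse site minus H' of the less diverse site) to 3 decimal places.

Community X: N=166, proportions 0.05422, 0.05422, 0.68675, 0.09036, 0.01205, 0.01205, 0.05422, 0.03614, giving H' = 1.17587 (working shown to 5 dp, full precision carried).
Community Y: N=275, proportions 0.06909, 0.04, 0.14545, 0.24364, 0.03273, 0.02545, 0.08727, 0.11273, 0.05455, 0.18909, giving H' = 2.07568.
Difference = |1.17587 − 2.07568| = 0.89981, i.e. 0.900 to 3 decimal places.

0.900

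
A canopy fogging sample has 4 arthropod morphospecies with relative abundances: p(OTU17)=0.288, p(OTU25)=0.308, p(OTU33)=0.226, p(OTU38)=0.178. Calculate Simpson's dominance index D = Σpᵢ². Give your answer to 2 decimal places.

0.26

D = 0.288² + 0.308² + 0.226² + 0.178² = 0.0829 + 0.0949 + 0.0511 + 0.0317 = 0.2606 (working shown to 4 dp, full precision carried).
To 2 decimal places, D = 0.26.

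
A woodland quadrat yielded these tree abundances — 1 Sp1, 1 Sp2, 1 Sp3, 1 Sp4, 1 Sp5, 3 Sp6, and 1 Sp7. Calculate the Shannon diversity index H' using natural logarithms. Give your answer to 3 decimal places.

Total N = 1+1+1+1+1+3+1 = 9, so the proportions are 0.11111, 0.11111, 0.11111, 0.11111, 0.11111, 0.33333, 0.11111 (working shown to 5 dp, full precision carried).
Each pᵢ ln pᵢ term: 0.11111×(-2.19722)=-0.24414, 0.11111×(-2.19722)=-0.24414, 0.11111×(-2.19722)=-0.24414, 0.11111×(-2.19722)=-0.24414, 0.11111×(-2.19722)=-0.24414, 0.33333×(-1.09861)=-0.36620, 0.11111×(-2.19722)=-0.24414.
Sum = -1.83102, so H' = 1.831.

1.831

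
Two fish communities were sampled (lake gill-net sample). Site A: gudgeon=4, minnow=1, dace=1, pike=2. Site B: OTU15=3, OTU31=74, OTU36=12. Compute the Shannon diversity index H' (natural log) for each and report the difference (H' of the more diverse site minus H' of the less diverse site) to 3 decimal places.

Site A: N=8, proportions 0.5, 0.125, 0.125, 0.25, giving H' = 1.21301 (working shown to 5 dp, full precision carried).
Site B: N=89, proportions 0.03371, 0.83146, 0.13483, giving H' = 0.53790.
Difference = |1.21301 − 0.53790| = 0.67511, i.e. 0.675 to 3 decimal places.

0.675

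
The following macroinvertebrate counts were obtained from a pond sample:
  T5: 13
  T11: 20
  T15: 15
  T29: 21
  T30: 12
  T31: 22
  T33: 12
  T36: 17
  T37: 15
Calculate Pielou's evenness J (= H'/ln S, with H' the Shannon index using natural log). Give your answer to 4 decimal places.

Total N = 13+20+15+21+12+22+12+17+15 = 147, so the proportions are 0.088435, 0.136054, 0.102041, 0.142857, 0.081633, 0.14966, 0.081633, 0.115646, 0.102041 (working shown to 6 dp, full precision carried).
H' = −Σ pᵢ ln pᵢ = −((-0.214499) + (-0.271388) + (-0.232896) + (-0.277987) + (-0.204533) + (-0.284262) + (-0.204533) + (-0.249474) + (-0.232896)) = 2.172468.
With S = 9 species, ln S = 2.197225, so J = 2.172468/2.197225 = 0.988733, i.e. 0.9887 to 4 decimal places.

0.9887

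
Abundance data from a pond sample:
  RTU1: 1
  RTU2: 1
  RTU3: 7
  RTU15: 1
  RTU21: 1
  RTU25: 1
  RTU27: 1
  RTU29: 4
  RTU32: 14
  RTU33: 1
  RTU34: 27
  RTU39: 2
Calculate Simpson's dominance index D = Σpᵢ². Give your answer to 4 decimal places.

0.2690

Total N = 1+1+7+1+1+1+1+4+14+1+27+2 = 61, so the proportions are 0.016393, 0.016393, 0.114754, 0.016393, 0.016393, 0.016393, 0.016393, 0.065574, 0.229508, 0.016393, 0.442623, 0.032787 (working shown to 6 dp, full precision carried).
D = 0.016393² + 0.016393² + 0.114754² + 0.016393² + 0.016393² + 0.016393² + 0.016393² + 0.065574² + 0.229508² + 0.016393² + 0.442623² + 0.032787² = 0.000269 + 0.000269 + 0.013169 + 0.000269 + 0.000269 + 0.000269 + 0.000269 + 0.004300 + 0.052674 + 0.000269 + 0.195915 + 0.001075 = 0.269014.
To 4 decimal places, D = 0.2690.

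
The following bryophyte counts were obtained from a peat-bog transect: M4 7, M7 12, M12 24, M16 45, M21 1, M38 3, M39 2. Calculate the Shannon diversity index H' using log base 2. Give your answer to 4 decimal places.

Total N = 7+12+24+45+1+3+2 = 94, so the proportions are 0.074468, 0.12766, 0.255319, 0.478723, 0.010638, 0.031915, 0.021277 (working shown to 6 dp, full precision carried).
Each pᵢ log₂ pᵢ term: 0.074468×(-3.747234)=-0.279049, 0.12766×(-2.969626)=-0.379101, 0.255319×(-1.969626)=-0.502883, 0.478723×(-1.062736)=-0.508756, 0.010638×(-6.554589)=-0.069730, 0.031915×(-4.969626)=-0.158605, 0.021277×(-5.554589)=-0.118183.
Sum = -2.016308, so H' = 2.0163.

2.0163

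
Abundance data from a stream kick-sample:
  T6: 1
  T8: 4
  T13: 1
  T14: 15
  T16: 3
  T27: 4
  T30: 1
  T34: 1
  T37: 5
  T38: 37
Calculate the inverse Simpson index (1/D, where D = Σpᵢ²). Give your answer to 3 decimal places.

Total N = 1+4+1+15+3+4+1+1+5+37 = 72, so the proportions are 0.013889, 0.055556, 0.013889, 0.208333, 0.041667, 0.055556, 0.013889, 0.013889, 0.069444, 0.513889 (working shown to 6 dp, full precision carried).
D = 0.013889² + 0.055556² + 0.013889² + 0.208333² + 0.041667² + 0.055556² + 0.013889² + 0.013889² + 0.069444² + 0.513889² = 0.000193 + 0.003086 + 0.000193 + 0.043403 + 0.001736 + 0.003086 + 0.000193 + 0.000193 + 0.004823 + 0.264082 = 0.320988.
So 1/D = 3.11538, i.e. 3.115 to 3 decimal places.

3.115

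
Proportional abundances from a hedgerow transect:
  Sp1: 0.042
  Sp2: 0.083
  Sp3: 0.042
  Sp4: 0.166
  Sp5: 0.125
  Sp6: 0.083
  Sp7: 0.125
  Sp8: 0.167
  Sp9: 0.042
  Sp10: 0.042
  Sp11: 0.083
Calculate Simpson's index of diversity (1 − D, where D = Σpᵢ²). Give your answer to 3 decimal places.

D = 0.042² + 0.083² + 0.042² + 0.166² + 0.125² + 0.083² + 0.125² + 0.167² + 0.042² + 0.042² + 0.083² = 0.00176 + 0.00689 + 0.00176 + 0.02756 + 0.01562 + 0.00689 + 0.01562 + 0.02789 + 0.00176 + 0.00176 + 0.00689 = 0.11442 (working shown to 5 dp, full precision carried).
So 1 − D = 0.88558, i.e. 0.886 to 3 decimal places.

0.886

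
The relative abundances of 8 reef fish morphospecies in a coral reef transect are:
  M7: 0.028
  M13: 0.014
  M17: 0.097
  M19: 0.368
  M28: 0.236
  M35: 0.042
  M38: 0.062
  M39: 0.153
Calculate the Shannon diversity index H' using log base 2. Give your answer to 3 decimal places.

2.435

Each pᵢ log₂ pᵢ term (working shown to 5 dp, full precision carried): 0.028×(-5.15843)=-0.14444, 0.014×(-6.15843)=-0.08622, 0.097×(-3.36587)=-0.32649, 0.368×(-1.44222)=-0.53074, 0.236×(-2.08314)=-0.49162, 0.042×(-4.57347)=-0.19209, 0.062×(-4.01159)=-0.24872, 0.153×(-2.70840)=-0.41438.
Sum = -2.43469, so H' = 2.435.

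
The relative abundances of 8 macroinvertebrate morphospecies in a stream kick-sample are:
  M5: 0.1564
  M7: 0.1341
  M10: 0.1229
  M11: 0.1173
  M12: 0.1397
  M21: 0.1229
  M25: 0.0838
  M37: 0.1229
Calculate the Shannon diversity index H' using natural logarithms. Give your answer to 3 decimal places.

2.067

Each pᵢ ln pᵢ term (working shown to 5 dp, full precision carried): 0.1564×(-1.85534)=-0.29017, 0.1341×(-2.00917)=-0.26943, 0.1229×(-2.09638)=-0.25765, 0.1173×(-2.14302)=-0.25138, 0.1397×(-1.96826)=-0.27497, 0.1229×(-2.09638)=-0.25765, 0.0838×(-2.47932)=-0.20777, 0.1229×(-2.09638)=-0.25765.
Sum = -2.06665, so H' = 2.067.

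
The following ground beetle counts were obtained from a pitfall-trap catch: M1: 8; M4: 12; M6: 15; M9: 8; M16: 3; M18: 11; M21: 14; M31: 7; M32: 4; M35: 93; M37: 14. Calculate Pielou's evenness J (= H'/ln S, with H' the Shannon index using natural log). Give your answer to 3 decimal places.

Total N = 8+12+15+8+3+11+14+7+4+93+14 = 189, so the proportions are 0.04233, 0.06349, 0.07937, 0.04233, 0.01587, 0.0582, 0.07407, 0.03704, 0.02116, 0.49206, 0.07407 (working shown to 5 dp, full precision carried).
H' = −Σ pᵢ ln pᵢ = −((-0.13385) + (-0.17504) + (-0.20109) + (-0.13385) + (-0.06576) + (-0.16552) + (-0.19279) + (-0.12207) + (-0.08160) + (-0.34895) + (-0.19279)) = 1.81331.
With S = 11 species, ln S = 2.39790, so J = 1.81331/2.39790 = 0.75621, i.e. 0.756 to 3 decimal places.

0.756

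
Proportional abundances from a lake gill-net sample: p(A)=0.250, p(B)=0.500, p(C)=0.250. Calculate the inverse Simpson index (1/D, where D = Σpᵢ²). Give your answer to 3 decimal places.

D = 0.25² + 0.5² + 0.25² = 0.062500 + 0.250000 + 0.062500 = 0.375000 (working shown to 6 dp, full precision carried).
So 1/D = 2.66667, i.e. 2.667 to 3 decimal places.

2.667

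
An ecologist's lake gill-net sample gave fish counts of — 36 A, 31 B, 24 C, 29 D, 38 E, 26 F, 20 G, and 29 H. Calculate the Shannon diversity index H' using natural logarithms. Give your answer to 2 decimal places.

Total N = 36+31+24+29+38+26+20+29 = 233, so the proportions are 0.1545, 0.133, 0.103, 0.1245, 0.1631, 0.1116, 0.0858, 0.1245 (working shown to 4 dp, full precision carried).
Each pᵢ ln pᵢ term: 0.1545×(-1.8675)=-0.2885, 0.133×(-2.0171)=-0.2684, 0.103×(-2.2730)=-0.2341, 0.1245×(-2.0837)=-0.2593, 0.1631×(-1.8135)=-0.2958, 0.1116×(-2.1929)=-0.2447, 0.0858×(-2.4553)=-0.2108, 0.1245×(-2.0837)=-0.2593.
Sum = -2.0610, so H' = 2.06.

2.06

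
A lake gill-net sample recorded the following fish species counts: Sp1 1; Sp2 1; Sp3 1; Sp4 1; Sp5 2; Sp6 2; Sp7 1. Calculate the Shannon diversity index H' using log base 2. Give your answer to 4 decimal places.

2.7255

Total N = 1+1+1+1+2+2+1 = 9, so the proportions are 0.111111, 0.111111, 0.111111, 0.111111, 0.222222, 0.222222, 0.111111 (working shown to 6 dp, full precision carried).
Each pᵢ log₂ pᵢ term: 0.111111×(-3.169925)=-0.352214, 0.111111×(-3.169925)=-0.352214, 0.111111×(-3.169925)=-0.352214, 0.111111×(-3.169925)=-0.352214, 0.222222×(-2.169925)=-0.482206, 0.222222×(-2.169925)=-0.482206, 0.111111×(-3.169925)=-0.352214.
Sum = -2.725481, so H' = 2.7255.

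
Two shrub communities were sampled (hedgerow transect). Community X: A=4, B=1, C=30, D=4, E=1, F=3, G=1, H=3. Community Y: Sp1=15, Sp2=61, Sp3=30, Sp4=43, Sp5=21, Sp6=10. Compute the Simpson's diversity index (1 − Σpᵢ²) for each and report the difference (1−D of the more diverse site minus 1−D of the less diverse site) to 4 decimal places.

0.2081

Community X: N=47, proportions 0.085106, 0.021277, 0.638298, 0.085106, 0.021277, 0.06383, 0.021277, 0.06383, giving 1−D = 0.568583 (working shown to 6 dp, full precision carried).
Community Y: N=180, proportions 0.083333, 0.338889, 0.166667, 0.238889, 0.116667, 0.055556, giving 1−D = 0.776667.
Difference = |0.568583 − 0.776667| = 0.208084, i.e. 0.2081 to 4 decimal places.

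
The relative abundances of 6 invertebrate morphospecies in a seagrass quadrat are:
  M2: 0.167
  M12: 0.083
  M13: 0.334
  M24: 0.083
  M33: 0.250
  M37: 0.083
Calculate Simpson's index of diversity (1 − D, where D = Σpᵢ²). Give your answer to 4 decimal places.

0.7774

D = 0.167² + 0.083² + 0.334² + 0.083² + 0.25² + 0.083² = 0.027889 + 0.006889 + 0.111556 + 0.006889 + 0.062500 + 0.006889 = 0.222612 (working shown to 6 dp, full precision carried).
So 1 − D = 0.777388, i.e. 0.7774 to 4 decimal places.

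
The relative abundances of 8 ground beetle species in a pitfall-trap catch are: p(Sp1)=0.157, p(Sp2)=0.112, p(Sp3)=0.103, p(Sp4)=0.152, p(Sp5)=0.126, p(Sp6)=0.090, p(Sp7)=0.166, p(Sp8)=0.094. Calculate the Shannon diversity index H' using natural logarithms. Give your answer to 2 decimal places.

Each pᵢ ln pᵢ term (working shown to 4 dp, full precision carried): 0.157×(-1.8515)=-0.2907, 0.112×(-2.1893)=-0.2452, 0.103×(-2.2730)=-0.2341, 0.152×(-1.8839)=-0.2863, 0.126×(-2.0715)=-0.2610, 0.09×(-2.4079)=-0.2167, 0.166×(-1.7958)=-0.2981, 0.094×(-2.3645)=-0.2223.
Sum = -2.0544, so H' = 2.05.

2.05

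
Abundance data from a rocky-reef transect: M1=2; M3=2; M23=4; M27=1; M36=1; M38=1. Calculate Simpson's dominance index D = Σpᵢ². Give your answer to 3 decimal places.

Total N = 2+2+4+1+1+1 = 11, so the proportions are 0.18182, 0.18182, 0.36364, 0.09091, 0.09091, 0.09091 (working shown to 5 dp, full precision carried).
D = 0.18182² + 0.18182² + 0.36364² + 0.09091² + 0.09091² + 0.09091² = 0.03306 + 0.03306 + 0.13223 + 0.00826 + 0.00826 + 0.00826 = 0.22314.
To 3 decimal places, D = 0.223.

0.223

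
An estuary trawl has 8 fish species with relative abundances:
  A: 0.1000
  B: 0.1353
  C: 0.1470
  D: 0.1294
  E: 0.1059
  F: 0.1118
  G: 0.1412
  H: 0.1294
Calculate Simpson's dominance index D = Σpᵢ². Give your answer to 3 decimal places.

0.127

D = 0.1² + 0.1353² + 0.147² + 0.1294² + 0.1059² + 0.1118² + 0.1412² + 0.1294² = 0.01000 + 0.01831 + 0.02161 + 0.01674 + 0.01121 + 0.01250 + 0.01994 + 0.01674 = 0.12706 (working shown to 5 dp, full precision carried).
To 3 decimal places, D = 0.127.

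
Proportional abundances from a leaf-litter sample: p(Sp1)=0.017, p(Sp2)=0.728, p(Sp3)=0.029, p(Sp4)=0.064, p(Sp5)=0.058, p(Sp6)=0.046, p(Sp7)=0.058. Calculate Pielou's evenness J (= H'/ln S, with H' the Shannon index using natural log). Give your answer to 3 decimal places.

H' = −Σ pᵢ ln pᵢ = −((-0.06927) + (-0.23111) + (-0.10267) + (-0.17593) + (-0.16514) + (-0.14164) + (-0.16514)) = 1.05090 (working shown to 5 dp, full precision carried).
With S = 7 species, ln S = 1.94591, so J = 1.05090/1.94591 = 0.54006, i.e. 0.540 to 3 decimal places.

0.540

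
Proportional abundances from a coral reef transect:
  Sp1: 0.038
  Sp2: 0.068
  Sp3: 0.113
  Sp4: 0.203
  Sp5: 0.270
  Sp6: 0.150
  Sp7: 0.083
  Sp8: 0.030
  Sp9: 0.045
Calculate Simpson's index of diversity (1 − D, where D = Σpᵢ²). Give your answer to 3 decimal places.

0.835

D = 0.038² + 0.068² + 0.113² + 0.203² + 0.27² + 0.15² + 0.083² + 0.03² + 0.045² = 0.00144 + 0.00462 + 0.01277 + 0.04121 + 0.07290 + 0.02250 + 0.00689 + 0.00090 + 0.00202 = 0.16526 (working shown to 5 dp, full precision carried).
So 1 − D = 0.83474, i.e. 0.835 to 3 decimal places.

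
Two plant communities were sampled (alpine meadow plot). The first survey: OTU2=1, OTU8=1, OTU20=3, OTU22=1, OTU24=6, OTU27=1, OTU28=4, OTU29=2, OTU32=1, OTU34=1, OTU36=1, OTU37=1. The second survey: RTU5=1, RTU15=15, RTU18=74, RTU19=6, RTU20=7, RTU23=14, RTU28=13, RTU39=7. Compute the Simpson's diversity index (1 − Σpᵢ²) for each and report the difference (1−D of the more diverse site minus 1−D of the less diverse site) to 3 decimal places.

0.192

The first survey: N=23, proportions 0.04348, 0.04348, 0.13043, 0.04348, 0.26087, 0.04348, 0.17391, 0.08696, 0.04348, 0.04348, 0.04348, 0.04348, giving 1−D = 0.86200 (working shown to 5 dp, full precision carried).
The second survey: N=137, proportions 0.0073, 0.10949, 0.54015, 0.0438, 0.05109, 0.10219, 0.09489, 0.05109, giving 1−D = 0.66961.
Difference = |0.86200 − 0.66961| = 0.19239, i.e. 0.192 to 3 decimal places.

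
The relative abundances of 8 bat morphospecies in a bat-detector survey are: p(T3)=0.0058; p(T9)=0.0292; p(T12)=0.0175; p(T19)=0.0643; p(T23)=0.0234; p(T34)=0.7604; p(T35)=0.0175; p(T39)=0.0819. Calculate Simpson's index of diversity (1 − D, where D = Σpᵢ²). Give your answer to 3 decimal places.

D = 0.0058² + 0.0292² + 0.0175² + 0.0643² + 0.0234² + 0.7604² + 0.0175² + 0.0819² = 0.00003 + 0.00085 + 0.00031 + 0.00413 + 0.00055 + 0.57821 + 0.00031 + 0.00671 = 0.59110 (working shown to 5 dp, full precision carried).
So 1 − D = 0.40890, i.e. 0.409 to 3 decimal places.

0.409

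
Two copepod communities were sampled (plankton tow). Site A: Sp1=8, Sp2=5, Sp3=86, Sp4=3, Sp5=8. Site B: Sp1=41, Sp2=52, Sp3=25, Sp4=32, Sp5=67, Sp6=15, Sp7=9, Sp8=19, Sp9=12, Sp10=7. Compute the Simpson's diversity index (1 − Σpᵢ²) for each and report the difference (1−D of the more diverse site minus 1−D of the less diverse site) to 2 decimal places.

0.48

Site A: N=110, proportions 0.0727, 0.0455, 0.7818, 0.0273, 0.0727, giving 1−D = 0.3754 (working shown to 4 dp, full precision carried).
Site B: N=279, proportions 0.147, 0.1864, 0.0896, 0.1147, 0.2401, 0.0538, 0.0323, 0.0681, 0.043, 0.0251, giving 1−D = 0.8538.
Difference = |0.3754 − 0.8538| = 0.4784, i.e. 0.48 to 2 decimal places.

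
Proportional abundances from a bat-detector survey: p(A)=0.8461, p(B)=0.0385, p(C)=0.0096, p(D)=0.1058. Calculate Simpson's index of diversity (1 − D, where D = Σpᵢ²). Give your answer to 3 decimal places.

D = 0.8461² + 0.0385² + 0.0096² + 0.1058² = 0.71589 + 0.00148 + 0.00009 + 0.01119 = 0.72865 (working shown to 5 dp, full precision carried).
So 1 − D = 0.27135, i.e. 0.271 to 3 decimal places.

0.271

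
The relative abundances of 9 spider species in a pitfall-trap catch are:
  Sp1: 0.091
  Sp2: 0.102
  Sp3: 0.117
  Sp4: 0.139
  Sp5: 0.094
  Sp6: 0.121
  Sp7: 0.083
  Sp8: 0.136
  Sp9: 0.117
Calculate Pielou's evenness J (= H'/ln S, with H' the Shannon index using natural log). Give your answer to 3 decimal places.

0.994

H' = −Σ pᵢ ln pᵢ = −((-0.21812) + (-0.23284) + (-0.25103) + (-0.27429) + (-0.22226) + (-0.25555) + (-0.20658) + (-0.27133) + (-0.25103)) = 2.18303 (working shown to 5 dp, full precision carried).
With S = 9 species, ln S = 2.19722, so J = 2.18303/2.19722 = 0.99354, i.e. 0.994 to 3 decimal places.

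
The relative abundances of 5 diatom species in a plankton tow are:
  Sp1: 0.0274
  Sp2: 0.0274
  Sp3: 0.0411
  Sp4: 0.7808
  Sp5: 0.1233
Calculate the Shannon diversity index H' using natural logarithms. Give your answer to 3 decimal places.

0.780

Each pᵢ ln pᵢ term (working shown to 5 dp, full precision carried): 0.0274×(-3.59721)=-0.09856, 0.0274×(-3.59721)=-0.09856, 0.0411×(-3.19175)=-0.13118, 0.7808×(-0.24744)=-0.19320, 0.1233×(-2.09313)=-0.25808.
Sum = -0.77959, so H' = 0.780.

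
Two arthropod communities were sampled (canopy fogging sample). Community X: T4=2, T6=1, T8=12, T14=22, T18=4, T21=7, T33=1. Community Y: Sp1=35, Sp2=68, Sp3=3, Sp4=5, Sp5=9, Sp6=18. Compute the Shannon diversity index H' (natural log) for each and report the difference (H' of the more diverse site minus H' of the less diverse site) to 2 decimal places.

Community X: N=49, proportions 0.04082, 0.02041, 0.2449, 0.44898, 0.08163, 0.14286, 0.02041, giving H' = 1.47601 (working shown to 5 dp, full precision carried).
Community Y: N=138, proportions 0.25362, 0.49275, 0.02174, 0.03623, 0.06522, 0.13043, giving H' = 1.34386.
Difference = |1.47601 − 1.34386| = 0.13215, i.e. 0.13 to 2 decimal places.

0.13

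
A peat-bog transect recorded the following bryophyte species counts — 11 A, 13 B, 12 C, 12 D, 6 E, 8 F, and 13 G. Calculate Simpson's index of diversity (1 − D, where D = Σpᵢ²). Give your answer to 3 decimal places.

Total N = 11+13+12+12+6+8+13 = 75, so the proportions are 0.14667, 0.17333, 0.16, 0.16, 0.08, 0.10667, 0.17333 (working shown to 5 dp, full precision carried).
D = 0.14667² + 0.17333² + 0.16² + 0.16² + 0.08² + 0.10667² + 0.17333² = 0.02151 + 0.03004 + 0.02560 + 0.02560 + 0.00640 + 0.01138 + 0.03004 = 0.15058.
So 1 − D = 0.84942, i.e. 0.849 to 3 decimal places.

0.849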